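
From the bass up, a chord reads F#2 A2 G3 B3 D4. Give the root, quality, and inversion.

G major ninth, third inversion

Reducing to letter names: F#, A, G, B, D. These stack in thirds as G–B–D–F#–A — a G major ninth chord.
The lowest note is F#, the seventh of the chord, so this is third inversion.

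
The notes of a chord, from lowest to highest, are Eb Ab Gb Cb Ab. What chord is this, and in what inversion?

Ab minor seventh, second inversion

Reducing to letter names: Eb, Ab, Gb, Cb. These stack in thirds as Ab–Cb–Eb–Gb — an Ab minor seventh chord.
With the fifth (Eb) in the bass, the chord is in second inversion (figured bass 4/3).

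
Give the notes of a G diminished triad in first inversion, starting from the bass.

Bb, Db, G

G diminished is G–Bb–Db. First inversion puts the third (Bb) in the bass, with the remaining tones above: Bb, Db, G.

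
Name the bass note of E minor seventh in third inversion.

E minor seventh is E–G–B–D. Third inversion places the seventh in the bass: D.

D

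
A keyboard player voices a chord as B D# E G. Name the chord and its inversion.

E minor-major seventh, second inversion

The pitch classes B, D#, E, G arrange in thirds as E–G–B–D#: an E minor-major seventh chord.
With the fifth (B) in the bass, the chord is in second inversion (figured bass 4/3).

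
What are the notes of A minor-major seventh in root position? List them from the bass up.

A, C, E, G#

The chord tones are A–C–E–G#. With the root (A) lowest for root position: A, C, E, G#.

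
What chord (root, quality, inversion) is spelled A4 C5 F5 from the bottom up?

F major, first inversion

The distinct note names are A, C, F. Stacked in thirds they read F–A–C, which is a major triad on F.
With the third (A) in the bass, the chord is in first inversion (figured bass 6).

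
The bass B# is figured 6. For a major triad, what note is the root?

G#

The figures 6 mean the third of the chord is in the bass. If B# is the third of a major triad, the root is G# (chord tones G#–B#–D#).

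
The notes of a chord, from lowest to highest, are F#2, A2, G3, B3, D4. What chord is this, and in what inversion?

G major ninth, third inversion

Reducing to letter names: F#, A, G, B, D. These stack in thirds as G–B–D–F#–A — a G major ninth chord.
With the seventh (F#) in the bass, the chord is in third inversion.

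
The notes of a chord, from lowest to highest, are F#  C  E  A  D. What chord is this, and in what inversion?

D dominant ninth, first inversion

The pitch classes F#, C, E, A, D arrange in thirds as D–F#–A–C–E: a D dominant ninth chord.
F# is the third of D dominant ninth; third in the bass means first inversion.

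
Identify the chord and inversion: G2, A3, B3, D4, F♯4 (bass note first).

The pitch classes G, A, B, D, F# arrange in thirds as G–B–D–F#–A: a G major ninth chord.
With the root (G) in the bass, the chord is in root position.

G major ninth, root position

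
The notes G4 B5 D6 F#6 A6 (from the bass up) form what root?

G, B, D, F#, A are the tones of a G major ninth chord (G–B–D–F#–A), making G the root.

G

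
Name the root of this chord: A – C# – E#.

Reordering A, C#, E# into stacked thirds gives A–C#–E#; the bottom of that stack, A, is the root.

A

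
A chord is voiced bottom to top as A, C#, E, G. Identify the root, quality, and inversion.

A dominant seventh, root position

The pitch classes A, C#, E, G arrange in thirds as A–C#–E–G: an A dominant seventh chord.
The lowest note is A, the root of the chord, so this is root position (figured bass 7).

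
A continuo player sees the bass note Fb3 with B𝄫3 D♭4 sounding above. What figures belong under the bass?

6/4

The notes Fb, Bbb, Db stack in thirds as Bbb–Db–Fb — a Bbb major triad. The bass Fb is the fifth, so this is second inversion: figured 6/4.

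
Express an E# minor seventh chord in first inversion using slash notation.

E#m7/G#

First inversion of E# minor seventh has the third (G#) in the bass. As a slash chord: E#m7/G#.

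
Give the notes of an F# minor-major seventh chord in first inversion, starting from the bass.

A, C#, E#, F#

The chord tones are F#–A–C#–E#. With the third (A) lowest for first inversion: A, C#, E#, F#.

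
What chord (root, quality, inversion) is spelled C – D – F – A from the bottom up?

D minor seventh, third inversion

The distinct note names are C, D, F, A. Stacked in thirds they read D–F–A–C, which is a minor seventh chord on D.
With the seventh (C) in the bass, the chord is in third inversion (figured bass 4/2).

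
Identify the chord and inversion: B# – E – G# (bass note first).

E augmented, second inversion

Reducing to letter names: B#, E, G#. These stack in thirds as E–G#–B# — an E augmented triad.
With the fifth (B#) in the bass, the chord is in second inversion (figured bass 6/4).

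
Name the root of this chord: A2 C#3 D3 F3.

A, C#, D, F are the tones of a D minor-major seventh chord (D–F–A–C#), making D the root.

D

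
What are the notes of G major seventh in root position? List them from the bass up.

G, B, D, F#

Spelling G major seventh: G–B–D–F#. In root position the root is bass, giving G, B, D, F# from the bottom.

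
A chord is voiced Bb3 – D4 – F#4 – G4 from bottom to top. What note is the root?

G

Reordering Bb, D, F#, G into stacked thirds gives G–Bb–D–F#; the bottom of that stack, G, is the root.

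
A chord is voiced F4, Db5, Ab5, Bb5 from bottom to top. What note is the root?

Bb

Reordering F, Db, Ab, Bb into stacked thirds gives Bb–Db–F–Ab; the bottom of that stack, Bb, is the root.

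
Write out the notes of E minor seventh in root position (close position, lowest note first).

The chord tones are E–G–B–D. With the root (E) lowest for root position: E, G, B, D.

E, G, B, D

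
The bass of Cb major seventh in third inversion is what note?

Cb major seventh is Cb–Eb–Gb–Bb. Third inversion places the seventh in the bass: Bb.

Bb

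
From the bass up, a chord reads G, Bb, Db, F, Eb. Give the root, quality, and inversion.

Eb dominant ninth, first inversion

The pitch classes G, Bb, Db, F, Eb arrange in thirds as Eb–G–Bb–Db–F: an Eb dominant ninth chord.
G is the third of Eb dominant ninth; third in the bass means first inversion.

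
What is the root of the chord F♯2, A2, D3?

F#, A, D are the tones of a D major triad (D–F#–A), making D the root.

D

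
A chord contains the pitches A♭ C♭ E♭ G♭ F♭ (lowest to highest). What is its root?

Fb

Ab, Cb, Eb, Gb, Fb are the tones of an Fb major ninth chord (Fb–Ab–Cb–Eb–Gb), making Fb the root.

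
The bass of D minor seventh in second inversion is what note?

A

The fifth of D minor seventh (D–F–A–C) is A; that is the bass in second inversion.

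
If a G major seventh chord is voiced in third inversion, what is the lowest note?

G major seventh is G–B–D–F#. Third inversion places the seventh in the bass: F#.

F#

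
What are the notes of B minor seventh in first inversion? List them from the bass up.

D, F#, A, B

The chord tones are B–D–F#–A. With the third (D) lowest for first inversion: D, F#, A, B.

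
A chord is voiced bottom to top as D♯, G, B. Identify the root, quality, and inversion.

The pitch classes D#, G, B arrange in thirds as G–B–D#: a G augmented triad.
The lowest note is D#, the fifth of the chord, so this is second inversion (figured bass 6/4).

G augmented, second inversion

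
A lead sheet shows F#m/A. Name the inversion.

F#m/A means F# minor with A in the bass. A is the third of F# minor (F#–A–C#), so this is first inversion.

first inversion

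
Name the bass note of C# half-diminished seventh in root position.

C#

The root of C# half-diminished seventh (C#–E–G–B) is C#; that is the bass in root position.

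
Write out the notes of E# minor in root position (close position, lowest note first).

E#, G#, B#

Spelling E# minor: E#–G#–B#. In root position the root is bass, giving E#, G#, B# from the bottom.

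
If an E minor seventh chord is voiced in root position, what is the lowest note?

E

E minor seventh is E–G–B–D. Root position places the root in the bass: E.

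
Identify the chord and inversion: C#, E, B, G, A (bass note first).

A dominant ninth, first inversion

The distinct note names are C#, E, B, G, A. Stacked in thirds they read A–C#–E–G–B, which is a dominant ninth chord on A.
The lowest note is C#, the third of the chord, so this is first inversion.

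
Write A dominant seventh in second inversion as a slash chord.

A7/E

Second inversion of A dominant seventh has the fifth (E) in the bass. As a slash chord: A7/E.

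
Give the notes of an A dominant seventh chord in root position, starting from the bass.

A, C#, E, G

Spelling A dominant seventh: A–C#–E–G. In root position the root is bass, giving A, C#, E, G from the bottom.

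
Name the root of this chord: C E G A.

A

Reordering C, E, G, A into stacked thirds gives A–C–E–G; the bottom of that stack, A, is the root.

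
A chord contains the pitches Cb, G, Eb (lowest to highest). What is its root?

The distinct letter names are Cb, G, Eb. Arranged as a stack of thirds they read Cb–Eb–G, so Cb is the root (a Cb augmented triad).

Cb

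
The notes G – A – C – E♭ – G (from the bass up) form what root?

Reordering G, A, C, Eb into stacked thirds gives A–C–Eb–G; the bottom of that stack, A, is the root.

A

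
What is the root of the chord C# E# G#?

The distinct letter names are C#, E#, G#. Arranged as a stack of thirds they read C#–E#–G#, so C# is the root (a C# major triad).

C#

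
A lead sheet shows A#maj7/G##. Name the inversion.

third inversion

A#maj7/G## means A# major seventh with G## in the bass. G## is the seventh of A# major seventh (A#–C##–E#–G##), so this is third inversion.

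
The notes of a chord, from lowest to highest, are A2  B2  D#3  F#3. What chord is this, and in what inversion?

B dominant seventh, third inversion

The distinct note names are A, B, D#, F#. Stacked in thirds they read B–D#–F#–A, which is a dominant seventh chord on B.
The lowest note is A, the seventh of the chord, so this is third inversion (figured bass 4/2).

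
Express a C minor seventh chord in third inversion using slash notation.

Cm7/Bb

Third inversion of C minor seventh has the seventh (Bb) in the bass. As a slash chord: Cm7/Bb.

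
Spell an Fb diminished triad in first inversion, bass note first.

Abb, Cbb, Fb

The chord tones are Fb–Abb–Cbb. With the third (Abb) lowest for first inversion: Abb, Cbb, Fb.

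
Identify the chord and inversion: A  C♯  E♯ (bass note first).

A augmented, root position

The pitch classes A, C#, E# arrange in thirds as A–C#–E#: an A augmented triad.
With the root (A) in the bass, the chord is in root position (figured bass 5/3).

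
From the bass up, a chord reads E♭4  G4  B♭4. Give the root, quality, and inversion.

The distinct note names are Eb, G, Bb. Stacked in thirds they read Eb–G–Bb, which is a major triad on Eb.
With the root (Eb) in the bass, the chord is in root position (figured bass 5/3).

Eb major, root position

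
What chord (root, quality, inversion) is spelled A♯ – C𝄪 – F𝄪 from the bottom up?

The distinct note names are A#, C##, F##. Stacked in thirds they read F##–A#–C##, which is a minor triad on F##.
With the third (A#) in the bass, the chord is in first inversion (figured bass 6).

F## minor, first inversion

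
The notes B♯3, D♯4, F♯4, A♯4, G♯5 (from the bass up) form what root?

G#

Reordering B#, D#, F#, A#, G# into stacked thirds gives G#–B#–D#–F#–A#; the bottom of that stack, G#, is the root.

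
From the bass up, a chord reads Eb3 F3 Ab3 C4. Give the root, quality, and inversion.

F minor seventh, third inversion

Reducing to letter names: Eb, F, Ab, C. These stack in thirds as F–Ab–C–Eb — an F minor seventh chord.
With the seventh (Eb) in the bass, the chord is in third inversion (figured bass 4/2).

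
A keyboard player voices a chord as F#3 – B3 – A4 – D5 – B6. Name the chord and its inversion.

The pitch classes F#, B, A, D arrange in thirds as B–D–F#–A: a B minor seventh chord.
The lowest note is F#, the fifth of the chord, so this is second inversion (figured bass 4/3).

B minor seventh, second inversion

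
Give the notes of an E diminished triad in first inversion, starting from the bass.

G, Bb, E

E diminished is E–G–Bb. First inversion puts the third (G) in the bass, with the remaining tones above: G, Bb, E.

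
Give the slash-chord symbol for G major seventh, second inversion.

Second inversion of G major seventh has the fifth (D) in the bass. As a slash chord: Gmaj7/D.

Gmaj7/D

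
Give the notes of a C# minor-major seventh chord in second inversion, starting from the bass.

G#, B#, C#, E

The chord tones are C#–E–G#–B#. With the fifth (G#) lowest for second inversion: G#, B#, C#, E.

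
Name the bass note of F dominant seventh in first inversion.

A

F dominant seventh is F–A–C–Eb. First inversion places the third in the bass: A.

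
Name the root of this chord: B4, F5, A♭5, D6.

The distinct letter names are B, F, Ab, D. Arranged as a stack of thirds they read B–D–F–Ab, so B is the root (a B diminished seventh chord).

B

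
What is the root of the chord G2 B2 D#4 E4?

G, B, D#, E are the tones of an E minor-major seventh chord (E–G–B–D#), making E the root.

E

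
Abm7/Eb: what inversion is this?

second inversion

Abm7/Eb means Ab minor seventh with Eb in the bass. Eb is the fifth of Ab minor seventh (Ab–Cb–Eb–Gb), so this is second inversion.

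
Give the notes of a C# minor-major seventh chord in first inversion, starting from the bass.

E, G#, B#, C#

Spelling C# minor-major seventh: C#–E–G#–B#. In first inversion the third is bass, giving E, G#, B#, C# from the bottom.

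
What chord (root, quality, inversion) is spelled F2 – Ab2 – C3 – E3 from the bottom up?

F minor-major seventh, root position

The distinct note names are F, Ab, C, E. Stacked in thirds they read F–Ab–C–E, which is a minor-major seventh chord on F.
F is the root of F minor-major seventh; root in the bass means root position (figured bass 7).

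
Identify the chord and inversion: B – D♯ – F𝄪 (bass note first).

Reducing to letter names: B, D#, F##. These stack in thirds as B–D#–F## — a B augmented triad.
With the root (B) in the bass, the chord is in root position (figured bass 5/3).

B augmented, root position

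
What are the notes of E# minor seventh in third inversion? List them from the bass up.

D#, E#, G#, B#

E# minor seventh is E#–G#–B#–D#. Third inversion puts the seventh (D#) in the bass, with the remaining tones above: D#, E#, G#, B#.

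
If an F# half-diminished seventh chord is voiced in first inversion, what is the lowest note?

A

F# half-diminished seventh is F#–A–C–E. First inversion places the third in the bass: A.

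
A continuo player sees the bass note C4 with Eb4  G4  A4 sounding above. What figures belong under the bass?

The notes C, Eb, G, A stack in thirds as A–C–Eb–G — an A half-diminished seventh chord. The bass C is the third, so this is first inversion: figured 6/5.

6/5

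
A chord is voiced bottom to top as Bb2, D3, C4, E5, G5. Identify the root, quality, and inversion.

The distinct note names are Bb, D, C, E, G. Stacked in thirds they read C–E–G–Bb–D, which is a dominant ninth chord on C.
The lowest note is Bb, the seventh of the chord, so this is third inversion.

C dominant ninth, third inversion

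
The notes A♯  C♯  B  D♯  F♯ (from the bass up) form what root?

Reordering A#, C#, B, D#, F# into stacked thirds gives B–D#–F#–A#–C#; the bottom of that stack, B, is the root.

B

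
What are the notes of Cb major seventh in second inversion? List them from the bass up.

Gb, Bb, Cb, Eb

The chord tones are Cb–Eb–Gb–Bb. With the fifth (Gb) lowest for second inversion: Gb, Bb, Cb, Eb.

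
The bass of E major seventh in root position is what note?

E

In root position the root is lowest. For E major seventh (E–G#–B–D#) that is E.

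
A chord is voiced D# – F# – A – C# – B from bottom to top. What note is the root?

B

Reordering D#, F#, A, C#, B into stacked thirds gives B–D#–F#–A–C#; the bottom of that stack, B, is the root.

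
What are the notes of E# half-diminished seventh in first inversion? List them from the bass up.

E# half-diminished seventh is E#–G#–B–D#. First inversion puts the third (G#) in the bass, with the remaining tones above: G#, B, D#, E#.

G#, B, D#, E#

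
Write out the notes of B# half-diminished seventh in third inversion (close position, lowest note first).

The chord tones are B#–D#–F#–A#. With the seventh (A#) lowest for third inversion: A#, B#, D#, F#.

A#, B#, D#, F#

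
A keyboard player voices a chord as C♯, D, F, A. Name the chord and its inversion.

D minor-major seventh, third inversion

Reducing to letter names: C#, D, F, A. These stack in thirds as D–F–A–C# — a D minor-major seventh chord.
C# is the seventh of D minor-major seventh; seventh in the bass means third inversion (figured bass 4/2).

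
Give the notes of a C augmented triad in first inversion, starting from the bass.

E, G#, C

Spelling C augmented: C–E–G#. In first inversion the third is bass, giving E, G#, C from the bottom.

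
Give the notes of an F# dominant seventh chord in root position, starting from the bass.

The chord tones are F#–A#–C#–E. With the root (F#) lowest for root position: F#, A#, C#, E.

F#, A#, C#, E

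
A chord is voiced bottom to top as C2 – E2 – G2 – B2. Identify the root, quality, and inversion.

Reducing to letter names: C, E, G, B. These stack in thirds as C–E–G–B — a C major seventh chord.
C is the root of C major seventh; root in the bass means root position (figured bass 7).

C major seventh, root position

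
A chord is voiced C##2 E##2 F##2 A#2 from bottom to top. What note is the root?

Reordering C##, E##, F##, A# into stacked thirds gives F##–A#–C##–E##; the bottom of that stack, F##, is the root.

F##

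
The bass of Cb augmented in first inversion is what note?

In first inversion the third is lowest. For Cb augmented (Cb–Eb–G) that is Eb.

Eb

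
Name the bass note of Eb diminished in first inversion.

Gb

The third of Eb diminished (Eb–Gb–Bbb) is Gb; that is the bass in first inversion.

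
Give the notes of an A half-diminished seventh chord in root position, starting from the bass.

A, C, Eb, G

Spelling A half-diminished seventh: A–C–Eb–G. In root position the root is bass, giving A, C, Eb, G from the bottom.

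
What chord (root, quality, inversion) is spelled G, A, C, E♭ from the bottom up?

Reducing to letter names: G, A, C, Eb. These stack in thirds as A–C–Eb–G — an A half-diminished seventh chord.
G is the seventh of A half-diminished seventh; seventh in the bass means third inversion (figured bass 4/2).

A half-diminished seventh, third inversion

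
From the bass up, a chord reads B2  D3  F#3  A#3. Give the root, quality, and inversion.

B minor-major seventh, root position

The pitch classes B, D, F#, A# arrange in thirds as B–D–F#–A#: a B minor-major seventh chord.
The lowest note is B, the root of the chord, so this is root position (figured bass 7).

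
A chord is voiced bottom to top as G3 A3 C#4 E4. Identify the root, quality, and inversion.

The pitch classes G, A, C#, E arrange in thirds as A–C#–E–G: an A dominant seventh chord.
With the seventh (G) in the bass, the chord is in third inversion (figured bass 4/2).

A dominant seventh, third inversion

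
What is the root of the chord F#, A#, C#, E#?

F#

Reordering F#, A#, C#, E# into stacked thirds gives F#–A#–C#–E#; the bottom of that stack, F#, is the root.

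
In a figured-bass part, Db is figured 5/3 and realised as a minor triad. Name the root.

The figures 5/3 mean the root of the chord is in the bass. If Db is the root of a minor triad, the root is Db (chord tones Db–Fb–Ab).

Db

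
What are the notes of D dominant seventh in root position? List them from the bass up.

Spelling D dominant seventh: D–F#–A–C. In root position the root is bass, giving D, F#, A, C from the bottom.

D, F#, A, C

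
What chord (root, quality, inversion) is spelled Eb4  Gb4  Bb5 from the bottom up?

The pitch classes Eb, Gb, Bb arrange in thirds as Eb–Gb–Bb: an Eb minor triad.
With the root (Eb) in the bass, the chord is in root position (figured bass 5/3).

Eb minor, root position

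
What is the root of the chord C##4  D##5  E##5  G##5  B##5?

C##

C##, D##, E##, G##, B## are the tones of a C## major ninth chord (C##–E##–G##–B##–D##), making C## the root.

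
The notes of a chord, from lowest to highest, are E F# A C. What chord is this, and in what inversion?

The distinct note names are E, F#, A, C. Stacked in thirds they read F#–A–C–E, which is a half-diminished seventh chord on F#.
The lowest note is E, the seventh of the chord, so this is third inversion (figured bass 4/2).

F# half-diminished seventh, third inversion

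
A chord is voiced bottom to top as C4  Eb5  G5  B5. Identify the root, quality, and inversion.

The distinct note names are C, Eb, G, B. Stacked in thirds they read C–Eb–G–B, which is a minor-major seventh chord on C.
C is the root of C minor-major seventh; root in the bass means root position (figured bass 7).

C minor-major seventh, root position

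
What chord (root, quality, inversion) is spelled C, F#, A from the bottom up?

The pitch classes C, F#, A arrange in thirds as F#–A–C: an F# diminished triad.
With the fifth (C) in the bass, the chord is in second inversion (figured bass 6/4).

F# diminished, second inversion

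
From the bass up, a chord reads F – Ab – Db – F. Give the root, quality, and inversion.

Db major, first inversion

The pitch classes F, Ab, Db arrange in thirds as Db–F–Ab: a Db major triad.
With the third (F) in the bass, the chord is in first inversion (figured bass 6).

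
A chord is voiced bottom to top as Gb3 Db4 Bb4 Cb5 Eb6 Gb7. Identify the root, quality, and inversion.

Cb major ninth, second inversion

Reducing to letter names: Gb, Db, Bb, Cb, Eb. These stack in thirds as Cb–Eb–Gb–Bb–Db — a Cb major ninth chord.
The lowest note is Gb, the fifth of the chord, so this is second inversion.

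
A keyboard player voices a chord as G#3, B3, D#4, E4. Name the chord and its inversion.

E major seventh, first inversion

The pitch classes G#, B, D#, E arrange in thirds as E–G#–B–D#: an E major seventh chord.
With the third (G#) in the bass, the chord is in first inversion (figured bass 6/5).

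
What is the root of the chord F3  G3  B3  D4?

G

F, G, B, D are the tones of a G dominant seventh chord (G–B–D–F), making G the root.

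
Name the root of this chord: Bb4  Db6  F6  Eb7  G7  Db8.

Eb

Reordering Bb, Db, F, Eb, G into stacked thirds gives Eb–G–Bb–Db–F; the bottom of that stack, Eb, is the root.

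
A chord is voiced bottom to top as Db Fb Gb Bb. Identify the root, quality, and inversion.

Gb dominant seventh, second inversion

Reducing to letter names: Db, Fb, Gb, Bb. These stack in thirds as Gb–Bb–Db–Fb — a Gb dominant seventh chord.
The lowest note is Db, the fifth of the chord, so this is second inversion (figured bass 4/3).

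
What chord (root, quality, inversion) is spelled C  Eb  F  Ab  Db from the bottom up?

Db major ninth, third inversion

The distinct note names are C, Eb, F, Ab, Db. Stacked in thirds they read Db–F–Ab–C–Eb, which is a major ninth chord on Db.
The lowest note is C, the seventh of the chord, so this is third inversion.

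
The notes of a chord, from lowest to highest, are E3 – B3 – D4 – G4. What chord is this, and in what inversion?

The distinct note names are E, B, D, G. Stacked in thirds they read E–G–B–D, which is a minor seventh chord on E.
With the root (E) in the bass, the chord is in root position (figured bass 7).

E minor seventh, root position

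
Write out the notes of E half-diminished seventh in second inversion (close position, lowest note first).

The chord tones are E–G–Bb–D. With the fifth (Bb) lowest for second inversion: Bb, D, E, G.

Bb, D, E, G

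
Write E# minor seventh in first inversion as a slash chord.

E#m7/G#

First inversion of E# minor seventh has the third (G#) in the bass. As a slash chord: E#m7/G#.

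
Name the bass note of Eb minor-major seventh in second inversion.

Bb

The fifth of Eb minor-major seventh (Eb–Gb–Bb–D) is Bb; that is the bass in second inversion.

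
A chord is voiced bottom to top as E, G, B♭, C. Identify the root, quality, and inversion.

Reducing to letter names: E, G, Bb, C. These stack in thirds as C–E–G–Bb — a C dominant seventh chord.
E is the third of C dominant seventh; third in the bass means first inversion (figured bass 6/5).

C dominant seventh, first inversion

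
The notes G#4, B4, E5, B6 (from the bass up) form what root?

E

The distinct letter names are G#, B, E. Arranged as a stack of thirds they read E–G#–B, so E is the root (an E major triad).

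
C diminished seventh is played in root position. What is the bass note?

In root position the root is lowest. For C diminished seventh (C–Eb–Gb–Bbb) that is C.

C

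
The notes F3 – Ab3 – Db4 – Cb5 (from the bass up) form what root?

F, Ab, Db, Cb are the tones of a Db dominant seventh chord (Db–F–Ab–Cb), making Db the root.

Db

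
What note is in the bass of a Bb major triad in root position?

Bb major is Bb–D–F. Root position places the root in the bass: Bb.

Bb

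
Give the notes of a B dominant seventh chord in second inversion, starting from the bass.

F#, A, B, D#

The chord tones are B–D#–F#–A. With the fifth (F#) lowest for second inversion: F#, A, B, D#.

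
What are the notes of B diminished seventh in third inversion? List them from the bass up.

B diminished seventh is B–D–F–Ab. Third inversion puts the seventh (Ab) in the bass, with the remaining tones above: Ab, B, D, F.

Ab, B, D, F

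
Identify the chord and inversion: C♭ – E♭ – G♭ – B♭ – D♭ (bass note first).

The distinct note names are Cb, Eb, Gb, Bb, Db. Stacked in thirds they read Cb–Eb–Gb–Bb–Db, which is a major ninth chord on Cb.
The lowest note is Cb, the root of the chord, so this is root position.

Cb major ninth, root position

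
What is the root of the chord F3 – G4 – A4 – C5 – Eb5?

The distinct letter names are F, G, A, C, Eb. Arranged as a stack of thirds they read F–A–C–Eb–G, so F is the root (an F dominant ninth chord).

F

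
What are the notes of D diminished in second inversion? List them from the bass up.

Ab, D, F

Spelling D diminished: D–F–Ab. In second inversion the fifth is bass, giving Ab, D, F from the bottom.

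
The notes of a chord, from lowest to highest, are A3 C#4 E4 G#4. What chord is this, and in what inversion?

A major seventh, root position

Reducing to letter names: A, C#, E, G#. These stack in thirds as A–C#–E–G# — an A major seventh chord.
With the root (A) in the bass, the chord is in root position (figured bass 7).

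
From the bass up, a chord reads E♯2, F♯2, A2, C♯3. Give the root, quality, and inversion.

F# minor-major seventh, third inversion

The pitch classes E#, F#, A, C# arrange in thirds as F#–A–C#–E#: an F# minor-major seventh chord.
E# is the seventh of F# minor-major seventh; seventh in the bass means third inversion (figured bass 4/2).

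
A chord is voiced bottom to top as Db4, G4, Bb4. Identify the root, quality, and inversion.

The pitch classes Db, G, Bb arrange in thirds as G–Bb–Db: a G diminished triad.
With the fifth (Db) in the bass, the chord is in second inversion (figured bass 6/4).

G diminished, second inversion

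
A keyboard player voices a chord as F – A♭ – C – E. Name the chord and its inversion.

The pitch classes F, Ab, C, E arrange in thirds as F–Ab–C–E: an F minor-major seventh chord.
F is the root of F minor-major seventh; root in the bass means root position (figured bass 7).

F minor-major seventh, root position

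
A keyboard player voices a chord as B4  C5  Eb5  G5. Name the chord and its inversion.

Reducing to letter names: B, C, Eb, G. These stack in thirds as C–Eb–G–B — a C minor-major seventh chord.
With the seventh (B) in the bass, the chord is in third inversion (figured bass 4/2).

C minor-major seventh, third inversion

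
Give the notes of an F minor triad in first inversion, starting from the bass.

F minor is F–Ab–C. First inversion puts the third (Ab) in the bass, with the remaining tones above: Ab, C, F.

Ab, C, F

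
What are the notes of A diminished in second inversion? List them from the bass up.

The chord tones are A–C–Eb. With the fifth (Eb) lowest for second inversion: Eb, A, C.

Eb, A, C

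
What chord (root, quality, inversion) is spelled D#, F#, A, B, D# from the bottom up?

The distinct note names are D#, F#, A, B. Stacked in thirds they read B–D#–F#–A, which is a dominant seventh chord on B.
D# is the third of B dominant seventh; third in the bass means first inversion (figured bass 6/5).

B dominant seventh, first inversion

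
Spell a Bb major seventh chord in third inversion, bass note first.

The chord tones are Bb–D–F–A. With the seventh (A) lowest for third inversion: A, Bb, D, F.

A, Bb, D, F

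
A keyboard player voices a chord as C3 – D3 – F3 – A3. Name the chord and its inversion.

D minor seventh, third inversion

Reducing to letter names: C, D, F, A. These stack in thirds as D–F–A–C — a D minor seventh chord.
The lowest note is C, the seventh of the chord, so this is third inversion (figured bass 4/2).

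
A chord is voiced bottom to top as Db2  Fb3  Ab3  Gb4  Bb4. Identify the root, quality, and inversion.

Gb dominant ninth, second inversion

The distinct note names are Db, Fb, Ab, Gb, Bb. Stacked in thirds they read Gb–Bb–Db–Fb–Ab, which is a dominant ninth chord on Gb.
The lowest note is Db, the fifth of the chord, so this is second inversion.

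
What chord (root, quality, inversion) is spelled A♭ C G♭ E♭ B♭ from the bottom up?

The distinct note names are Ab, C, Gb, Eb, Bb. Stacked in thirds they read Ab–C–Eb–Gb–Bb, which is a dominant ninth chord on Ab.
With the root (Ab) in the bass, the chord is in root position.

Ab dominant ninth, root position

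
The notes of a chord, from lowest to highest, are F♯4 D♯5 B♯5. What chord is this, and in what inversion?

B# diminished, second inversion

Reducing to letter names: F#, D#, B#. These stack in thirds as B#–D#–F# — a B# diminished triad.
The lowest note is F#, the fifth of the chord, so this is second inversion (figured bass 6/4).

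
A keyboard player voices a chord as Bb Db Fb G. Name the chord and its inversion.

G diminished seventh, first inversion

The distinct note names are Bb, Db, Fb, G. Stacked in thirds they read G–Bb–Db–Fb, which is a diminished seventh chord on G.
Bb is the third of G diminished seventh; third in the bass means first inversion (figured bass 6/5).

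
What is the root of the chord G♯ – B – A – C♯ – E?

A

The distinct letter names are G#, B, A, C#, E. Arranged as a stack of thirds they read A–C#–E–G#–B, so A is the root (an A major ninth chord).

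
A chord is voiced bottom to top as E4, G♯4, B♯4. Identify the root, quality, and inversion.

E augmented, root position

Reducing to letter names: E, G#, B#. These stack in thirds as E–G#–B# — an E augmented triad.
E is the root of E augmented; root in the bass means root position (figured bass 5/3).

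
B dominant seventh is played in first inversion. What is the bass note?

B dominant seventh is B–D#–F#–A. First inversion places the third in the bass: D#.

D#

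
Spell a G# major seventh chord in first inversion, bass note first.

The chord tones are G#–B#–D#–F##. With the third (B#) lowest for first inversion: B#, D#, F##, G#.

B#, D#, F##, G#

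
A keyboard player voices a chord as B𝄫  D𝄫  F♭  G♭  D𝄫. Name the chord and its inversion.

Gb half-diminished seventh, first inversion

The pitch classes Bbb, Dbb, Fb, Gb arrange in thirds as Gb–Bbb–Dbb–Fb: a Gb half-diminished seventh chord.
With the third (Bbb) in the bass, the chord is in first inversion (figured bass 6/5).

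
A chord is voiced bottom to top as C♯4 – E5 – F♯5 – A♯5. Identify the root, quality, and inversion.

F# dominant seventh, second inversion

The pitch classes C#, E, F#, A# arrange in thirds as F#–A#–C#–E: an F# dominant seventh chord.
The lowest note is C#, the fifth of the chord, so this is second inversion (figured bass 4/3).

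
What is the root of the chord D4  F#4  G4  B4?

G

D, F#, G, B are the tones of a G major seventh chord (G–B–D–F#), making G the root.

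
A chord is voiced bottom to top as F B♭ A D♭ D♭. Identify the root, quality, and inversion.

The pitch classes F, Bb, A, Db arrange in thirds as Bb–Db–F–A: a Bb minor-major seventh chord.
The lowest note is F, the fifth of the chord, so this is second inversion (figured bass 4/3).

Bb minor-major seventh, second inversion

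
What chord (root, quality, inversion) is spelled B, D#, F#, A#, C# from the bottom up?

The pitch classes B, D#, F#, A#, C# arrange in thirds as B–D#–F#–A#–C#: a B major ninth chord.
The lowest note is B, the root of the chord, so this is root position.

B major ninth, root position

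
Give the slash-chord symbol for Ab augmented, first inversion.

Abaug/C

First inversion of Ab augmented has the third (C) in the bass. As a slash chord: Abaug/C.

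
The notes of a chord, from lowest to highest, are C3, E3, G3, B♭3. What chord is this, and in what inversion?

C dominant seventh, root position

The pitch classes C, E, G, Bb arrange in thirds as C–E–G–Bb: a C dominant seventh chord.
C is the root of C dominant seventh; root in the bass means root position (figured bass 7).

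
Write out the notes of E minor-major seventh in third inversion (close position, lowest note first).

Spelling E minor-major seventh: E–G–B–D#. In third inversion the seventh is bass, giving D#, E, G, B from the bottom.

D#, E, G, B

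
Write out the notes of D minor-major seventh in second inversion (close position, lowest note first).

A, C#, D, F

D minor-major seventh is D–F–A–C#. Second inversion puts the fifth (A) in the bass, with the remaining tones above: A, C#, D, F.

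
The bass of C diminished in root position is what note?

C diminished is C–Eb–Gb. Root position places the root in the bass: C.

C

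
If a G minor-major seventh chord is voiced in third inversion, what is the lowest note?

G minor-major seventh is G–Bb–D–F#. Third inversion places the seventh in the bass: F#.

F#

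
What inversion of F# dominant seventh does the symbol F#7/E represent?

F#7/E means F# dominant seventh with E in the bass. E is the seventh of F# dominant seventh (F#–A#–C#–E), so this is third inversion.

third inversion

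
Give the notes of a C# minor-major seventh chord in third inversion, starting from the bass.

C# minor-major seventh is C#–E–G#–B#. Third inversion puts the seventh (B#) in the bass, with the remaining tones above: B#, C#, E, G#.

B#, C#, E, G#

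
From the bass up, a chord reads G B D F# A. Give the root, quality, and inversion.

The distinct note names are G, B, D, F#, A. Stacked in thirds they read G–B–D–F#–A, which is a major ninth chord on G.
The lowest note is G, the root of the chord, so this is root position.

G major ninth, root position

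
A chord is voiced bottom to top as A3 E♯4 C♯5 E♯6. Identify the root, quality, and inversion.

A augmented, root position

The distinct note names are A, E#, C#. Stacked in thirds they read A–C#–E#, which is an augmented triad on A.
With the root (A) in the bass, the chord is in root position (figured bass 5/3).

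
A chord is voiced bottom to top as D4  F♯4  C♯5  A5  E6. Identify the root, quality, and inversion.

D major ninth, root position

The pitch classes D, F#, C#, A, E arrange in thirds as D–F#–A–C#–E: a D major ninth chord.
D is the root of D major ninth; root in the bass means root position.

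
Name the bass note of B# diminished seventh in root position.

B#

In root position the root is lowest. For B# diminished seventh (B#–D#–F#–A) that is B#.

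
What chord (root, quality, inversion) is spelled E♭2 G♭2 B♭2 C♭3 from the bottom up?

Cb major seventh, first inversion

The pitch classes Eb, Gb, Bb, Cb arrange in thirds as Cb–Eb–Gb–Bb: a Cb major seventh chord.
Eb is the third of Cb major seventh; third in the bass means first inversion (figured bass 6/5).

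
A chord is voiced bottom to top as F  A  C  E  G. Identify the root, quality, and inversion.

The distinct note names are F, A, C, E, G. Stacked in thirds they read F–A–C–E–G, which is a major ninth chord on F.
The lowest note is F, the root of the chord, so this is root position.

F major ninth, root position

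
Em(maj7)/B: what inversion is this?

second inversion

Em(maj7)/B means E minor-major seventh with B in the bass. B is the fifth of E minor-major seventh (E–G–B–D#), so this is second inversion.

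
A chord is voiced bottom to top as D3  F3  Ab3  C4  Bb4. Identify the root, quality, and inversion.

The pitch classes D, F, Ab, C, Bb arrange in thirds as Bb–D–F–Ab–C: a Bb dominant ninth chord.
D is the third of Bb dominant ninth; third in the bass means first inversion.

Bb dominant ninth, first inversion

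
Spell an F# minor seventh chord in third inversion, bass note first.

E, F#, A, C#

The chord tones are F#–A–C#–E. With the seventh (E) lowest for third inversion: E, F#, A, C#.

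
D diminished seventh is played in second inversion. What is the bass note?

D diminished seventh is D–F–Ab–Cb. Second inversion places the fifth in the bass: Ab.

Ab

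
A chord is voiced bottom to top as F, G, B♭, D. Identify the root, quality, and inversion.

G minor seventh, third inversion

The distinct note names are F, G, Bb, D. Stacked in thirds they read G–Bb–D–F, which is a minor seventh chord on G.
With the seventh (F) in the bass, the chord is in third inversion (figured bass 4/2).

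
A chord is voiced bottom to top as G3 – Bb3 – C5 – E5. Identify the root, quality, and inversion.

C dominant seventh, second inversion

The pitch classes G, Bb, C, E arrange in thirds as C–E–G–Bb: a C dominant seventh chord.
The lowest note is G, the fifth of the chord, so this is second inversion (figured bass 4/3).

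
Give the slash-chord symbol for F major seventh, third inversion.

Third inversion of F major seventh has the seventh (E) in the bass. As a slash chord: Fmaj7/E.

Fmaj7/E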